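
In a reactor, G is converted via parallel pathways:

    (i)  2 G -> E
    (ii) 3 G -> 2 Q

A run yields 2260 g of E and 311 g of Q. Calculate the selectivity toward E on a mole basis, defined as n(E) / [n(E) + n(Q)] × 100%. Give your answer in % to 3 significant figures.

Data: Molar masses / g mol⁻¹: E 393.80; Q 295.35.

n(E) = 2260 / 393.80 = 5.739 mol
n(Q) = 311 / 295.35 = 1.053 mol
selectivity = 5.739/(5.739+1.053) × 100 = 84.50 %

84.5 %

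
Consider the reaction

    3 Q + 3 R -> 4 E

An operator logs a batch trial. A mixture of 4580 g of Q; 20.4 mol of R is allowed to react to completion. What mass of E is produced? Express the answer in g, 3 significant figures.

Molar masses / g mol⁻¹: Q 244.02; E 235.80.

5900 g

n(Q) = 4580 / 244.02 = 18.77 mol
n(R) = 20.40 mol
n/ν for Q = 18.77/3 = 6.257
n/ν for R = 20.40/3 = 6.800
Smallest n/ν is Q → limiting reagent.
n(E) = (4/3) × 18.77 = 25.03 mol
mass = 25.03 × 235.80 = 5902 g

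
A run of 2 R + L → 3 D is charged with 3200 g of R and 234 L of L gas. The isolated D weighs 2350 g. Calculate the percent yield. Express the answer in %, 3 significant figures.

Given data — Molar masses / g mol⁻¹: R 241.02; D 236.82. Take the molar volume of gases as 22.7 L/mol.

49.8 %

n(R) = 3200 / 241.02 = 13.28 mol
n(L) = 234.0 / 22.7 = 10.31 mol
n/ν → R: 6.640, L: 10.31; R is limiting.
theoretical n(D) = (3/2) × 13.28 = 19.92 mol → 4717 g
% yield = 2350 / 4717 × 100 = 49.82 %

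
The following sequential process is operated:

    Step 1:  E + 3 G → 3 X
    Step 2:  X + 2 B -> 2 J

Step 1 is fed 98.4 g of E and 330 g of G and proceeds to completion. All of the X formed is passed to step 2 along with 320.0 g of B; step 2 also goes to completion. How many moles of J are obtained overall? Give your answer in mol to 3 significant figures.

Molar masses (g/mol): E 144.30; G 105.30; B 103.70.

Step 1:
n(E) = 98.40 / 144.30 = 0.6819 mol
n(G) = 330.0 / 105.30 = 3.134 mol
n/ν → E: 0.6819, G: 1.045; E is limiting.
n(X) produced = (3/1) × 0.6819 = 2.046 mol
Step 2:
n(X) available = 2.046 mol
n(B) = 320.0 / 103.70 = 3.086 mol
n/ν → X: 2.046, B: 1.543; B is limiting.
n(J) = (2/2) × 3.086 = 3.086 mol

3.09 mol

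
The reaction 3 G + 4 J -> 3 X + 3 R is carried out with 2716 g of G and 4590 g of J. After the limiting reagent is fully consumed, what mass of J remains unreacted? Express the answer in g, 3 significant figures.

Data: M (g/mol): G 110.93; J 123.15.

570 g

n(G) = 2716 / 110.93 = 24.48 mol
n(J) = 4590 / 123.15 = 37.27 mol
n/ν → G: 8.160, J: 9.318; G is limiting.
J consumed = (4/3) × 24.48 = 32.64 mol
J remaining = 37.27 − 32.64 = 4.630 mol
mass = 4.630 × 123.15 = 570.2 g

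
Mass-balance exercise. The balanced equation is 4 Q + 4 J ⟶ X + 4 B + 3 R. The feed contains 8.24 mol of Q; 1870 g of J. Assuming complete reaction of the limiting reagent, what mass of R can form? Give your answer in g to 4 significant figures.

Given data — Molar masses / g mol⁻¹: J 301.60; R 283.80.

n(Q) = 8.240 mol
n(J) = 1870 / 301.60 = 6.200 mol
n/ν for Q = 8.240/4 = 2.060
n/ν for J = 6.200/4 = 1.550
Smallest n/ν is J → limiting reagent.
n(R) = (3/4) × 6.200 = 4.650 mol
mass = 4.650 × 283.80 = 1320 g

1320 g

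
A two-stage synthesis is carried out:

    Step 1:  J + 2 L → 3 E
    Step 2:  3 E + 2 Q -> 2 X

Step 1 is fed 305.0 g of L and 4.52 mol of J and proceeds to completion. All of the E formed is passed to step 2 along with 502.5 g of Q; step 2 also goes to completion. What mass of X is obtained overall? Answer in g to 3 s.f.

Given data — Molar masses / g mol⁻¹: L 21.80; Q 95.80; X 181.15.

Step 1:
n(L) = 305.0 / 21.80 = 13.99 mol
n(J) = 4.520 mol
n/ν for L = 13.99/2 = 6.995
n/ν for J = 4.520/1 = 4.520
Smallest n/ν is J → limiting reagent.
n(E) produced = (3/1) × 4.520 = 13.56 mol
Step 2:
n(E) available = 13.56 mol
n(Q) = 502.5 / 95.80 = 5.245 mol
n/ν for E = 13.56/3 = 4.520
n/ν for Q = 5.245/2 = 2.623
Smallest n/ν is Q → limiting reagent.
n(X) = (2/2) × 5.245 = 5.245 mol
mass = 5.245 × 181.15 = 950.1 g

950 g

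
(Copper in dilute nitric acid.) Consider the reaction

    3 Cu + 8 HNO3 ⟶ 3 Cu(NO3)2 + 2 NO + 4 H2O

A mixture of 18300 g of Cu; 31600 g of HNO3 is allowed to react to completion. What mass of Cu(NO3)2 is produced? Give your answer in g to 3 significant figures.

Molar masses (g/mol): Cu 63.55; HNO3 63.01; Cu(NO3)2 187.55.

n(Cu) = 18300 / 63.55 = 288.0 mol
n(HNO3) = 31600 / 63.01 = 501.5 mol
n/ν for Cu = 288.0/3 = 96.00
n/ν for HNO3 = 501.5/8 = 62.69
Smallest n/ν is HNO3 → limiting reagent.
n(Cu(NO3)2) = (3/8) × 501.5 = 188.1 mol
mass = 188.1 × 187.55 = 35280 g

35300 g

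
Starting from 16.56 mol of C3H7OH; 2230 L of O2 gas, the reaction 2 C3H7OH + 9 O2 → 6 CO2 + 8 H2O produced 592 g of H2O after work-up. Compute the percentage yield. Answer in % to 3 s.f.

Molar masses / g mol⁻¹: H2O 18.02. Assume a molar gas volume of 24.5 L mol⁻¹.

n(C3H7OH) = 16.56 mol
n(O2) = 2230 / 24.5 = 91.02 mol
n/ν → C3H7OH: 8.280, O2: 10.11; C3H7OH is limiting.
theoretical n(H2O) = (8/2) × 16.56 = 66.24 mol → 1194 g
% yield = 592 / 1194 × 100 = 49.58 %

49.6 %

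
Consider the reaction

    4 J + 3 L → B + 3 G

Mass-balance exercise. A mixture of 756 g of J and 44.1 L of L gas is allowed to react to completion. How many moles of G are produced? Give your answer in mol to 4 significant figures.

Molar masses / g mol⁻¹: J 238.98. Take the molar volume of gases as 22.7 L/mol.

1.943 mol

n(J) = 756.0 / 238.98 = 3.163 mol
n(L) = 44.10 / 22.7 = 1.943 mol
n/ν for J = 3.163/4 = 0.7908
n/ν for L = 1.943/3 = 0.6477
Smallest n/ν is L → limiting reagent.
n(G) = (3/3) × 1.943 = 1.943 mol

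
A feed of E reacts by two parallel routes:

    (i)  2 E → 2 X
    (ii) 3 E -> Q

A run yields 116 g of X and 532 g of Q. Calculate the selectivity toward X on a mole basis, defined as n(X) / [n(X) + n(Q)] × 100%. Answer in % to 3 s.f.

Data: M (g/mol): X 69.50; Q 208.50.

n(X) = 116 / 69.50 = 1.669 mol
n(Q) = 532 / 208.50 = 2.552 mol
selectivity = 1.669/(1.669+2.552) × 100 = 39.54 %

39.5 %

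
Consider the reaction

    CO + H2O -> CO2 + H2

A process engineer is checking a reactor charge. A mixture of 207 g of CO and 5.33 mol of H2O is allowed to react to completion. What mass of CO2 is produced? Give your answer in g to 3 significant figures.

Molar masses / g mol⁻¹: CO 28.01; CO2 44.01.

235 g

n(CO) = 207.0 / 28.01 = 7.390 mol
n(H2O) = 5.330 mol
n/ν for CO = 7.390/1 = 7.390
n/ν for H2O = 5.330/1 = 5.330
Smallest n/ν is H2O → limiting reagent.
n(CO2) = (1/1) × 5.330 = 5.330 mol
mass = 5.330 × 44.01 = 234.6 g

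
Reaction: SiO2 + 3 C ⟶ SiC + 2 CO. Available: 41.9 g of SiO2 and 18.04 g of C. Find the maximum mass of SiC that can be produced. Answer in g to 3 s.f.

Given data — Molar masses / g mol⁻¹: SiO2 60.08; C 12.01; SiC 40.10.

20.1 g

n(SiO2) = 41.90 / 60.08 = 0.6974 mol
n(C) = 18.04 / 12.01 = 1.502 mol
n/ν → SiO2: 0.6974, C: 0.5007; C is limiting.
n(SiC) = (1/3) × 1.502 = 0.5007 mol
mass = 0.5007 × 40.10 = 20.08 g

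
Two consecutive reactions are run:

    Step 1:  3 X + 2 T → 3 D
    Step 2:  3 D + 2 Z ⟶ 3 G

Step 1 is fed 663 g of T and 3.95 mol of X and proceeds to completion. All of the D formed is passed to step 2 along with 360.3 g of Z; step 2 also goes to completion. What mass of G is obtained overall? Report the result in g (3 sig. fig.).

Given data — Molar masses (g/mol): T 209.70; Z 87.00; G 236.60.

935 g

Step 1:
n(T) = 663.0 / 209.70 = 3.162 mol
n(X) = 3.950 mol
n/ν for T = 3.162/2 = 1.581
n/ν for X = 3.950/3 = 1.317
Smallest n/ν is X → limiting reagent.
n(D) produced = (3/3) × 3.950 = 3.950 mol
Step 2:
n(D) available = 3.950 mol
n(Z) = 360.3 / 87.00 = 4.141 mol
n/ν for D = 3.950/3 = 1.317
n/ν for Z = 4.141/2 = 2.071
Smallest n/ν is D → limiting reagent.
n(G) = (3/3) × 3.950 = 3.950 mol
mass = 3.950 × 236.60 = 934.6 g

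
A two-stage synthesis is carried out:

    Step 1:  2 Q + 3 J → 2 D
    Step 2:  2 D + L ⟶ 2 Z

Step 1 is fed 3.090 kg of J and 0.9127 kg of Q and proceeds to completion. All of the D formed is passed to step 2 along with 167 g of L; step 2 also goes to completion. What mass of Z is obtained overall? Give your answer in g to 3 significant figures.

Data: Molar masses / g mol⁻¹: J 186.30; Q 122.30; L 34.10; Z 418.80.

Step 1:
n(J) = 3.090×1000 / 186.30 = 16.59 mol
n(Q) = 0.9127×1000 / 122.30 = 7.463 mol
n/ν for J = 16.59/3 = 5.530
n/ν for Q = 7.463/2 = 3.732
Smallest n/ν is Q → limiting reagent.
n(D) produced = (2/2) × 7.463 = 7.463 mol
Step 2:
n(D) available = 7.463 mol
n(L) = 167.0 / 34.10 = 4.897 mol
n/ν for D = 7.463/2 = 3.732
n/ν for L = 4.897/1 = 4.897
Smallest n/ν is D → limiting reagent.
n(Z) = (2/2) × 7.463 = 7.463 mol
mass = 7.463 × 418.80 = 3126 g

3130 g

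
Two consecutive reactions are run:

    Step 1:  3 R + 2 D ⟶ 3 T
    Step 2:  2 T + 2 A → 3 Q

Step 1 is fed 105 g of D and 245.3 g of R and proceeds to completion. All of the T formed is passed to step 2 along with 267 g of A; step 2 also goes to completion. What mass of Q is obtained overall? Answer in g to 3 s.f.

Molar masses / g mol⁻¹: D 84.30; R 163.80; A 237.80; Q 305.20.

Step 1:
n(D) = 105.0 / 84.30 = 1.246 mol
n(R) = 245.3 / 163.80 = 1.498 mol
n/ν → D: 0.6230, R: 0.4993; R is limiting.
n(T) produced = (3/3) × 1.498 = 1.498 mol
Step 2:
n(T) available = 1.498 mol
n(A) = 267.0 / 237.80 = 1.123 mol
n/ν → T: 0.7490, A: 0.5615; A is limiting.
n(Q) = (3/2) × 1.123 = 1.685 mol
mass = 1.685 × 305.20 = 514.3 g

514 g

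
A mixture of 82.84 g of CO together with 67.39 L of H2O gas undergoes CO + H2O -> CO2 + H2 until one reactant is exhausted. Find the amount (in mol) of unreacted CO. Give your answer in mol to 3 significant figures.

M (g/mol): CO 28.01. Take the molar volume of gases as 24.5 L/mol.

0.207 mol

n(CO) = 82.84 / 28.01 = 2.958 mol
n(H2O) = 67.39 / 24.5 = 2.751 mol
n/ν for CO = 2.958/1 = 2.958
n/ν for H2O = 2.751/1 = 2.751
Smallest n/ν is H2O → limiting reagent.
CO consumed = (1/1) × 2.751 = 2.751 mol
CO remaining = 2.958 − 2.751 = 0.2070 mol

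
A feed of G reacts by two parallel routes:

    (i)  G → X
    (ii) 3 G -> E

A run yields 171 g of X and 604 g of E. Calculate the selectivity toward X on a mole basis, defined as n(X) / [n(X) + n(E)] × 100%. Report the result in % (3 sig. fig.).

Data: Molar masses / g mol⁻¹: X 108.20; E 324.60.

n(X) = 171 / 108.20 = 1.580 mol
n(E) = 604 / 324.60 = 1.861 mol
selectivity = 1.580/(1.580+1.861) × 100 = 45.92 %

45.9 %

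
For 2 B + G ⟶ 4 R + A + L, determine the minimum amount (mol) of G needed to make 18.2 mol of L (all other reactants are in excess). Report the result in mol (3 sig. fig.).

n(L) = 18.20 mol
n(G) = (1/1) × 18.20 = 18.20 mol

18.2 mol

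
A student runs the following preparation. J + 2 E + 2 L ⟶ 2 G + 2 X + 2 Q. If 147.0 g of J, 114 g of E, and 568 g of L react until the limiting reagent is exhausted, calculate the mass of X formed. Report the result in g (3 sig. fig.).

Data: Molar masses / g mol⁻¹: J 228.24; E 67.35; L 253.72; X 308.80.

n(J) = 147.0 / 228.24 = 0.6441 mol
n(E) = 114.0 / 67.35 = 1.693 mol
n(L) = 568.0 / 253.72 = 2.239 mol
n/ν for J = 0.6441/1 = 0.6441
n/ν for E = 1.693/2 = 0.8465
n/ν for L = 2.239/2 = 1.120
Smallest n/ν is J → limiting reagent.
n(X) = (2/1) × 0.6441 = 1.288 mol
mass = 1.288 × 308.80 = 397.7 g

398 g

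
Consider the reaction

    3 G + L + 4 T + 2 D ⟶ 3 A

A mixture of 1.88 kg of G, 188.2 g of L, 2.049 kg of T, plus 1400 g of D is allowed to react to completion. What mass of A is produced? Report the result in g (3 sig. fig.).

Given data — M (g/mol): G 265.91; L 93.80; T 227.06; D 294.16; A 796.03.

n(G) = 1.880×1000 / 265.91 = 7.070 mol
n(L) = 188.2 / 93.80 = 2.006 mol
n(T) = 2.049×1000 / 227.06 = 9.024 mol
n(D) = 1400 / 294.16 = 4.759 mol
n/ν for G = 7.070/3 = 2.357
n/ν for L = 2.006/1 = 2.006
n/ν for T = 9.024/4 = 2.256
n/ν for D = 4.759/2 = 2.380
Smallest n/ν is L → limiting reagent.
n(A) = (3/1) × 2.006 = 6.018 mol
mass = 6.018 × 796.03 = 4791 g

4790 g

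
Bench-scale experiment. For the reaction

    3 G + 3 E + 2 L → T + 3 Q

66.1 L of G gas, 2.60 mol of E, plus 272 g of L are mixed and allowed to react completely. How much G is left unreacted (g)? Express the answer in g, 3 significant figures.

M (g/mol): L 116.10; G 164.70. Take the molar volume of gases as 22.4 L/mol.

57.8 g

n(G) = 66.10 / 22.4 = 2.951 mol
n(E) = 2.600 mol
n(L) = 272.0 / 116.10 = 2.343 mol
n/ν for G = 2.951/3 = 0.9837
n/ν for E = 2.600/3 = 0.8667
n/ν for L = 2.343/2 = 1.172
Smallest n/ν is E → limiting reagent.
G consumed = (3/3) × 2.600 = 2.600 mol
G remaining = 2.951 − 2.600 = 0.3510 mol
mass = 0.3510 × 164.70 = 57.81 g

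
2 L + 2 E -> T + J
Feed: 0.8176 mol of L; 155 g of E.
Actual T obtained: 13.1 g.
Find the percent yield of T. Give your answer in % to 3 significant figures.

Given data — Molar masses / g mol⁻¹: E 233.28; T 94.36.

41.8 %

n(L) = 0.8176 mol
n(E) = 155.0 / 233.28 = 0.6644 mol
n/ν for L = 0.8176/2 = 0.4088
n/ν for E = 0.6644/2 = 0.3322
Smallest n/ν is E → limiting reagent.
theoretical n(T) = (1/2) × 0.6644 = 0.3322 mol → 31.35 g
% yield = 13.1 / 31.35 × 100 = 41.79 %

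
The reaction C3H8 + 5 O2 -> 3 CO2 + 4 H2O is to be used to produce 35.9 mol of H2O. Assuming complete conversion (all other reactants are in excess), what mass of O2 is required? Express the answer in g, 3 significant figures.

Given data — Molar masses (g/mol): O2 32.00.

1440 g

n(H2O) = 35.90 mol
n(O2) = (5/4) × 35.90 = 44.88 mol
mass = 44.88 × 32.00 = 1436 g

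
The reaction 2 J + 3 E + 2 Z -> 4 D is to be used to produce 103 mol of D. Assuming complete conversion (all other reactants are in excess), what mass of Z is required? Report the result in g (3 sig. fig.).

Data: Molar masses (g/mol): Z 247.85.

n(D) = 103.0 mol
n(Z) = (2/4) × 103.0 = 51.50 mol
mass = 51.50 × 247.85 = 12760 g

12800 g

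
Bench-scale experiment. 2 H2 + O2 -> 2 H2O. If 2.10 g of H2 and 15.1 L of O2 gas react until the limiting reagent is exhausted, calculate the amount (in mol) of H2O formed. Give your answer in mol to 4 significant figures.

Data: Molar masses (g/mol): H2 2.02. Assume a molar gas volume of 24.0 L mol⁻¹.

1.040 mol

n(H2) = 2.100 / 2.02 = 1.040 mol
n(O2) = 15.10 / 24.0 = 0.6292 mol
n/ν for H2 = 1.040/2 = 0.5200
n/ν for O2 = 0.6292/1 = 0.6292
Smallest n/ν is H2 → limiting reagent.
n(H2O) = (2/2) × 1.040 = 1.040 mol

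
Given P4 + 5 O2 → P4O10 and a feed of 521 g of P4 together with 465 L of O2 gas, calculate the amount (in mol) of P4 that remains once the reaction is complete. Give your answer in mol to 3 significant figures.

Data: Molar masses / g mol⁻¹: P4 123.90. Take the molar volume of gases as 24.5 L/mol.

n(P4) = 521.0 / 123.90 = 4.205 mol
n(O2) = 465.0 / 24.5 = 18.98 mol
n/ν → P4: 4.205, O2: 3.796; O2 is limiting.
P4 consumed = (1/5) × 18.98 = 3.796 mol
P4 remaining = 4.205 − 3.796 = 0.4090 mol

0.409 mol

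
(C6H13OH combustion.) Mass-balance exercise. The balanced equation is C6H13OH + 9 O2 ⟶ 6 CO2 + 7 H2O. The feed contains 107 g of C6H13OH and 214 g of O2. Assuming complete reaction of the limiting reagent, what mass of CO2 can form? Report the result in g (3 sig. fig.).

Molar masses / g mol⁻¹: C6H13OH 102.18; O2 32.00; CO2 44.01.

196 g

n(C6H13OH) = 107.0 / 102.18 = 1.047 mol
n(O2) = 214.0 / 32.00 = 6.688 mol
n/ν → C6H13OH: 1.047, O2: 0.7431; O2 is limiting.
n(CO2) = (6/9) × 6.688 = 4.459 mol
mass = 4.459 × 44.01 = 196.2 g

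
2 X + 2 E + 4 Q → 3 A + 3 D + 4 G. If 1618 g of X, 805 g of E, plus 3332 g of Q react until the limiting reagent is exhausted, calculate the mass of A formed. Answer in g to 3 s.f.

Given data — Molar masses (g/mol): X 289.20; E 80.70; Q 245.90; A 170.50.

n(X) = 1618 / 289.20 = 5.595 mol
n(E) = 805.0 / 80.70 = 9.975 mol
n(Q) = 3332 / 245.90 = 13.55 mol
n/ν for X = 5.595/2 = 2.798
n/ν for E = 9.975/2 = 4.988
n/ν for Q = 13.55/4 = 3.388
Smallest n/ν is X → limiting reagent.
n(A) = (3/2) × 5.595 = 8.393 mol
mass = 8.393 × 170.50 = 1431 g

1430 g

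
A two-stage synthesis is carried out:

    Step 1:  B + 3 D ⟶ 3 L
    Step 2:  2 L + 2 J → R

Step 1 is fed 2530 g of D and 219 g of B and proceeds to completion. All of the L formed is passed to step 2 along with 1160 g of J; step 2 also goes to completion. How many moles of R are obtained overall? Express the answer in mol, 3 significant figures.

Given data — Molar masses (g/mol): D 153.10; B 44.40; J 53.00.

Step 1:
n(D) = 2530 / 153.10 = 16.53 mol
n(B) = 219.0 / 44.40 = 4.932 mol
n/ν → D: 5.510, B: 4.932; B is limiting.
n(L) produced = (3/1) × 4.932 = 14.80 mol
Step 2:
n(L) available = 14.80 mol
n(J) = 1160 / 53.00 = 21.89 mol
n/ν → L: 7.400, J: 10.95; L is limiting.
n(R) = (1/2) × 14.80 = 7.400 mol

7.40 mol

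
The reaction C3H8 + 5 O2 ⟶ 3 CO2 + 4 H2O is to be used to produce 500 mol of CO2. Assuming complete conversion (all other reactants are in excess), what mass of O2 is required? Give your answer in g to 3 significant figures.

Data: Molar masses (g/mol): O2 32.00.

n(CO2) = 500.0 mol
n(O2) = (5/3) × 500.0 = 833.3 mol
mass = 833.3 × 32.00 = 26670 g

26700 g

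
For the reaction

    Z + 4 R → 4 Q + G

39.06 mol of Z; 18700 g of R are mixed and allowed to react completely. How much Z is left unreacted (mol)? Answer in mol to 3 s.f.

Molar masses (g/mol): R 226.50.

n(Z) = 39.06 mol
n(R) = 18700 / 226.50 = 82.56 mol
n/ν for Z = 39.06/1 = 39.06
n/ν for R = 82.56/4 = 20.64
Smallest n/ν is R → limiting reagent.
Z consumed = (1/4) × 82.56 = 20.64 mol
Z remaining = 39.06 − 20.64 = 18.42 mol

18.4 mol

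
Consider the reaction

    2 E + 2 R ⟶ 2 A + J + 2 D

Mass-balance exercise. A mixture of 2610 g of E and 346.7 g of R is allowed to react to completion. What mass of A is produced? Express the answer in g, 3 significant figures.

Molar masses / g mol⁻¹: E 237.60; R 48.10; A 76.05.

n(E) = 2610 / 237.60 = 10.98 mol
n(R) = 346.7 / 48.10 = 7.208 mol
n/ν for E = 10.98/2 = 5.490
n/ν for R = 7.208/2 = 3.604
Smallest n/ν is R → limiting reagent.
n(A) = (2/2) × 7.208 = 7.208 mol
mass = 7.208 × 76.05 = 548.2 g

548 g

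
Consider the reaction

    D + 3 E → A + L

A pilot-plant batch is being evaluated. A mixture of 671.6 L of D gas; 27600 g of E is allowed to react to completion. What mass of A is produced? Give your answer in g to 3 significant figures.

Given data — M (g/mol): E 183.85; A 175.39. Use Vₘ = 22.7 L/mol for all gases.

n(D) = 671.6 / 22.7 = 29.59 mol
n(E) = 27600 / 183.85 = 150.1 mol
n/ν for D = 29.59/1 = 29.59
n/ν for E = 150.1/3 = 50.03
Smallest n/ν is D → limiting reagent.
n(A) = (1/1) × 29.59 = 29.59 mol
mass = 29.59 × 175.39 = 5190 g

5190 g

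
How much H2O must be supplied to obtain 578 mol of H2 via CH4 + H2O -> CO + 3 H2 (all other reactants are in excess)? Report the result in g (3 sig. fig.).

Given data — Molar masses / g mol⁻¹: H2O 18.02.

n(H2) = 578.0 mol
n(H2O) = (1/3) × 578.0 = 192.7 mol
mass = 192.7 × 18.02 = 3472 g

3470 g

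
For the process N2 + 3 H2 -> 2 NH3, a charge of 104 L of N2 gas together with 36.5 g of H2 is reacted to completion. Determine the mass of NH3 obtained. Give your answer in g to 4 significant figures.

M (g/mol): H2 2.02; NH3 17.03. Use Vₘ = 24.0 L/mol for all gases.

n(N2) = 104.0 / 24.0 = 4.333 mol
n(H2) = 36.50 / 2.02 = 18.07 mol
n/ν → N2: 4.333, H2: 6.023; N2 is limiting.
n(NH3) = (2/1) × 4.333 = 8.666 mol
mass = 8.666 × 17.03 = 147.6 g

147.6 g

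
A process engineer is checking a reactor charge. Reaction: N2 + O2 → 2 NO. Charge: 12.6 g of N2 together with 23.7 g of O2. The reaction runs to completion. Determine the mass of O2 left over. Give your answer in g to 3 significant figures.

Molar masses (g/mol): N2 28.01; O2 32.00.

n(N2) = 12.60 / 28.01 = 0.4498 mol
n(O2) = 23.70 / 32.00 = 0.7406 mol
n/ν → N2: 0.4498, O2: 0.7406; N2 is limiting.
O2 consumed = (1/1) × 0.4498 = 0.4498 mol
O2 remaining = 0.7406 − 0.4498 = 0.2908 mol
mass = 0.2908 × 32.00 = 9.306 g

9.31 g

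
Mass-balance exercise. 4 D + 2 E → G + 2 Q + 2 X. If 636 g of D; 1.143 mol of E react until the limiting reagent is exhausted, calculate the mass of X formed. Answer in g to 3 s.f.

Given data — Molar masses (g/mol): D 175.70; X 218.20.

n(D) = 636.0 / 175.70 = 3.620 mol
n(E) = 1.143 mol
n/ν → D: 0.9050, E: 0.5715; E is limiting.
n(X) = (2/2) × 1.143 = 1.143 mol
mass = 1.143 × 218.20 = 249.4 g

249 g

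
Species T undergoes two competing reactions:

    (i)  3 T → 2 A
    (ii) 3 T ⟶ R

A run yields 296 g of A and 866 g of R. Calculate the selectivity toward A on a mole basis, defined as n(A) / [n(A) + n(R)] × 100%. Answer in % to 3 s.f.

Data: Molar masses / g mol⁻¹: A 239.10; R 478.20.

n(A) = 296 / 239.10 = 1.238 mol
n(R) = 866 / 478.20 = 1.811 mol
selectivity = 1.238/(1.238+1.811) × 100 = 40.60 %

40.6 %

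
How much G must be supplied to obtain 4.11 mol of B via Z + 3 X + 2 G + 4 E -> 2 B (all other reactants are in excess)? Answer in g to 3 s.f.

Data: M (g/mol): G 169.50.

697 g

n(B) = 4.110 mol
n(G) = (2/2) × 4.110 = 4.110 mol
mass = 4.110 × 169.50 = 696.6 g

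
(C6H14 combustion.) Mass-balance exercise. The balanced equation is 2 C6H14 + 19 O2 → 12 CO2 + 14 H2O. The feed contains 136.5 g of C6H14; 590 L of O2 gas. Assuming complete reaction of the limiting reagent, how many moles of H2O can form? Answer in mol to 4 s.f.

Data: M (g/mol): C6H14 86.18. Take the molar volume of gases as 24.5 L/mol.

n(C6H14) = 136.5 / 86.18 = 1.584 mol
n(O2) = 590.0 / 24.5 = 24.08 mol
n/ν for C6H14 = 1.584/2 = 0.7920
n/ν for O2 = 24.08/19 = 1.267
Smallest n/ν is C6H14 → limiting reagent.
n(H2O) = (14/2) × 1.584 = 11.09 mol

11.09 mol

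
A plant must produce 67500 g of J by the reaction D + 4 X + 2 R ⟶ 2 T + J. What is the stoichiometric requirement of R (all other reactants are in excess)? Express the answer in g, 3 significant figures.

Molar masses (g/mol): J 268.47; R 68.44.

n(J) = 67500 / 268.47 = 251.4 mol
n(R) = (2/1) × 251.4 = 502.8 mol
mass = 502.8 × 68.44 = 34410 g

34400 g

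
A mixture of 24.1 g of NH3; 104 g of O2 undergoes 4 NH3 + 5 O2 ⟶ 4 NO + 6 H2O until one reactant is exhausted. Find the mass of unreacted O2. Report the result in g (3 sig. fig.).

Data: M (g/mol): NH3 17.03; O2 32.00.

47.4 g

n(NH3) = 24.10 / 17.03 = 1.415 mol
n(O2) = 104.0 / 32.00 = 3.250 mol
n/ν for NH3 = 1.415/4 = 0.3538
n/ν for O2 = 3.250/5 = 0.6500
Smallest n/ν is NH3 → limiting reagent.
O2 consumed = (5/4) × 1.415 = 1.769 mol
O2 remaining = 3.250 − 1.769 = 1.481 mol
mass = 1.481 × 32.00 = 47.39 g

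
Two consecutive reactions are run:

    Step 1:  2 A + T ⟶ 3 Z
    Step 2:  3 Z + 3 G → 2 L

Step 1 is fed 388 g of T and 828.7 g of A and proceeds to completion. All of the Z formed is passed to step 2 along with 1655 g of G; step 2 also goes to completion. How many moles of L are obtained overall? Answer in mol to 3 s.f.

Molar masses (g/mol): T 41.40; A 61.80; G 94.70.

Step 1:
n(T) = 388.0 / 41.40 = 9.372 mol
n(A) = 828.7 / 61.80 = 13.41 mol
n/ν for T = 9.372/1 = 9.372
n/ν for A = 13.41/2 = 6.705
Smallest n/ν is A → limiting reagent.
n(Z) produced = (3/2) × 13.41 = 20.12 mol
Step 2:
n(Z) available = 20.12 mol
n(G) = 1655 / 94.70 = 17.48 mol
n/ν for Z = 20.12/3 = 6.707
n/ν for G = 17.48/3 = 5.827
Smallest n/ν is G → limiting reagent.
n(L) = (2/3) × 17.48 = 11.65 mol

11.7 mol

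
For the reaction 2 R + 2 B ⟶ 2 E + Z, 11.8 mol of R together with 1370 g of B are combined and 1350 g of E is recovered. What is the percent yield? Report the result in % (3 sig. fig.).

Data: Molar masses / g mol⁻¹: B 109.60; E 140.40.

n(R) = 11.80 mol
n(B) = 1370 / 109.60 = 12.50 mol
n/ν → R: 5.900, B: 6.250; R is limiting.
theoretical n(E) = (2/2) × 11.80 = 11.80 mol → 1657 g
% yield = 1350 / 1657 × 100 = 81.47 %

81.5 %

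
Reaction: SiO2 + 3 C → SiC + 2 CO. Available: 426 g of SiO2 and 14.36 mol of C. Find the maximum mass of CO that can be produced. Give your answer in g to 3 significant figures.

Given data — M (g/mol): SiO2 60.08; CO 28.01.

n(SiO2) = 426.0 / 60.08 = 7.091 mol
n(C) = 14.36 mol
n/ν → SiO2: 7.091, C: 4.787; C is limiting.
n(CO) = (2/3) × 14.36 = 9.573 mol
mass = 9.573 × 28.01 = 268.1 g

268 g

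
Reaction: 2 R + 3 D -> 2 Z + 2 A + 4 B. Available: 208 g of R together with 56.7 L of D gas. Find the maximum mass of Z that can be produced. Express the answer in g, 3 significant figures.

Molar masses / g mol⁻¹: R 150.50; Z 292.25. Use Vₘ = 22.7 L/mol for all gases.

404 g

n(R) = 208.0 / 150.50 = 1.382 mol
n(D) = 56.70 / 22.7 = 2.498 mol
n/ν for R = 1.382/2 = 0.6910
n/ν for D = 2.498/3 = 0.8327
Smallest n/ν is R → limiting reagent.
n(Z) = (2/2) × 1.382 = 1.382 mol
mass = 1.382 × 292.25 = 403.9 g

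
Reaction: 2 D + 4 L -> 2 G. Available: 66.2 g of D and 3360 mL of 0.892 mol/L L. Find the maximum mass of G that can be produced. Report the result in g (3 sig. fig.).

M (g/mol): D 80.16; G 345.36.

n(D) = 66.20 / 80.16 = 0.8258 mol
n(L) = 0.892 × 3360/1000 = 2.997 mol
n/ν → D: 0.4129, L: 0.7493; D is limiting.
n(G) = (2/2) × 0.8258 = 0.8258 mol
mass = 0.8258 × 345.36 = 285.2 g

285 g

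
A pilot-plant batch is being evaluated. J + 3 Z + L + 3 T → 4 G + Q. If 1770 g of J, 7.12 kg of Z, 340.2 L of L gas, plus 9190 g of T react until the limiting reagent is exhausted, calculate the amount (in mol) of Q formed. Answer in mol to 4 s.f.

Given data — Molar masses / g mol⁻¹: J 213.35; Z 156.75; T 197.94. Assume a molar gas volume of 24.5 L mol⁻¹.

n(J) = 1770 / 213.35 = 8.296 mol
n(Z) = 7.120×1000 / 156.75 = 45.42 mol
n(L) = 340.2 / 24.5 = 13.89 mol
n(T) = 9190 / 197.94 = 46.43 mol
n/ν for J = 8.296/1 = 8.296
n/ν for Z = 45.42/3 = 15.14
n/ν for L = 13.89/1 = 13.89
n/ν for T = 46.43/3 = 15.48
Smallest n/ν is J → limiting reagent.
n(Q) = (1/1) × 8.296 = 8.296 mol

8.296 mol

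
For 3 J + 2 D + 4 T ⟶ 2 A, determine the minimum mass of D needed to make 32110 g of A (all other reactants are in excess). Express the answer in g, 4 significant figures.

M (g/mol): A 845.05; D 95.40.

3625 g

n(A) = 32110 / 845.05 = 38.00 mol
n(D) = (2/2) × 38.00 = 38.00 mol
mass = 38.00 × 95.40 = 3625 g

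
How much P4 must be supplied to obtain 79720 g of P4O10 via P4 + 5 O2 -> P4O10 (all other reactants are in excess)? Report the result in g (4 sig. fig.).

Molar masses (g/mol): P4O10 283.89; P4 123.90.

n(P4O10) = 79720 / 283.89 = 280.8 mol
n(P4) = (1/1) × 280.8 = 280.8 mol
mass = 280.8 × 123.90 = 34790 g

34790 g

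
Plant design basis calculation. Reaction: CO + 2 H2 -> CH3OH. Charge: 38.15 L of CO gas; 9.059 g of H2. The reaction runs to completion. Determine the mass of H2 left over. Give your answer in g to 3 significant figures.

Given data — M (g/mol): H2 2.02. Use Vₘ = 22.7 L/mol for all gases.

n(CO) = 38.15 / 22.7 = 1.681 mol
n(H2) = 9.059 / 2.02 = 4.485 mol
n/ν → CO: 1.681, H2: 2.243; CO is limiting.
H2 consumed = (2/1) × 1.681 = 3.362 mol
H2 remaining = 4.485 − 3.362 = 1.123 mol
mass = 1.123 × 2.02 = 2.268 g

2.27 g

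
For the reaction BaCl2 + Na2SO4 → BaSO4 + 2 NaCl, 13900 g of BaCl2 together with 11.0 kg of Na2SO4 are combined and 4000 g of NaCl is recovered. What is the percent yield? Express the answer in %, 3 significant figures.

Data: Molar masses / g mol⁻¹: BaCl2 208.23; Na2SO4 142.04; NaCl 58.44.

51.3 %

n(BaCl2) = 13900 / 208.23 = 66.75 mol
n(Na2SO4) = 11.00×1000 / 142.04 = 77.44 mol
n/ν → BaCl2: 66.75, Na2SO4: 77.44; BaCl2 is limiting.
theoretical n(NaCl) = (2/1) × 66.75 = 133.5 mol → 7802 g
% yield = 4000 / 7802 × 100 = 51.27 %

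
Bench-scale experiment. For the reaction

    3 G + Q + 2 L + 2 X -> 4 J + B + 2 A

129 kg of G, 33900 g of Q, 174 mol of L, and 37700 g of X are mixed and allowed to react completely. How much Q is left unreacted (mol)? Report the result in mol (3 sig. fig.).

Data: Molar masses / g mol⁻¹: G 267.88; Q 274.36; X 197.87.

36.6 mol

n(G) = 129.0×1000 / 267.88 = 481.6 mol
n(Q) = 33900 / 274.36 = 123.6 mol
n(L) = 174.0 mol
n(X) = 37700 / 197.87 = 190.5 mol
n/ν → G: 160.5, Q: 123.6, L: 87.00, X: 95.25; L is limiting.
Q consumed = (1/2) × 174.0 = 87.00 mol
Q remaining = 123.6 − 87.00 = 36.60 mol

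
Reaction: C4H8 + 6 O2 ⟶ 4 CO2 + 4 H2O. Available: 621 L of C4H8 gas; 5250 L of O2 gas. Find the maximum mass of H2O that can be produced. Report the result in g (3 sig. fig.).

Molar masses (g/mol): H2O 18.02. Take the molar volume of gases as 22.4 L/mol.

2000 g

n(C4H8) = 621.0 / 22.4 = 27.72 mol
n(O2) = 5250 / 22.4 = 234.4 mol
n/ν for C4H8 = 27.72/1 = 27.72
n/ν for O2 = 234.4/6 = 39.07
Smallest n/ν is C4H8 → limiting reagent.
n(H2O) = (4/1) × 27.72 = 110.9 mol
mass = 110.9 × 18.02 = 1998 g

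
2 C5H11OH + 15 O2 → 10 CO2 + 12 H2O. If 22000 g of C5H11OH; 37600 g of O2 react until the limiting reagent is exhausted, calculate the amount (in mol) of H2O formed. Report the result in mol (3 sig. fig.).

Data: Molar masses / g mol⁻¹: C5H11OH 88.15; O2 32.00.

940 mol

n(C5H11OH) = 22000 / 88.15 = 249.6 mol
n(O2) = 37600 / 32.00 = 1175 mol
n/ν for C5H11OH = 249.6/2 = 124.8
n/ν for O2 = 1175/15 = 78.33
Smallest n/ν is O2 → limiting reagent.
n(H2O) = (12/15) × 1175 = 940.0 mol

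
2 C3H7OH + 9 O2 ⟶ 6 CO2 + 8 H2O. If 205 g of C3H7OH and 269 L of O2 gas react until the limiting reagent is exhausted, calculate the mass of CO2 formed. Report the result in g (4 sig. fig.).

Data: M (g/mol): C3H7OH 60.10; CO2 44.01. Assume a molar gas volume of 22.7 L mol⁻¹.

347.7 g

n(C3H7OH) = 205.0 / 60.10 = 3.411 mol
n(O2) = 269.0 / 22.7 = 11.85 mol
n/ν for C3H7OH = 3.411/2 = 1.706
n/ν for O2 = 11.85/9 = 1.317
Smallest n/ν is O2 → limiting reagent.
n(CO2) = (6/9) × 11.85 = 7.900 mol
mass = 7.900 × 44.01 = 347.7 g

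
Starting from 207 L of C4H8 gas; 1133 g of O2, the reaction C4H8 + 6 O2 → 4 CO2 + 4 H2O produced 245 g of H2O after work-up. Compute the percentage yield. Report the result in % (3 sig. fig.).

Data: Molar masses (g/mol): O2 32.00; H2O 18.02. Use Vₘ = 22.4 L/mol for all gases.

57.6 %

n(C4H8) = 207.0 / 22.4 = 9.241 mol
n(O2) = 1133 / 32.00 = 35.41 mol
n/ν for C4H8 = 9.241/1 = 9.241
n/ν for O2 = 35.41/6 = 5.902
Smallest n/ν is O2 → limiting reagent.
theoretical n(H2O) = (4/6) × 35.41 = 23.61 mol → 425.5 g
% yield = 245 / 425.5 × 100 = 57.58 %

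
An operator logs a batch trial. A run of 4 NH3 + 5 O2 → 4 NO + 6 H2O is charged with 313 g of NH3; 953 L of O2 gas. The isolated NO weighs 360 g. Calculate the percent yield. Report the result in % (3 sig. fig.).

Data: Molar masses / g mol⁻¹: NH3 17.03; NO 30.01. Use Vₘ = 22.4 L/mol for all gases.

n(NH3) = 313.0 / 17.03 = 18.38 mol
n(O2) = 953.0 / 22.4 = 42.54 mol
n/ν → NH3: 4.595, O2: 8.508; NH3 is limiting.
theoretical n(NO) = (4/4) × 18.38 = 18.38 mol → 551.6 g
% yield = 360 / 551.6 × 100 = 65.26 %

65.3 %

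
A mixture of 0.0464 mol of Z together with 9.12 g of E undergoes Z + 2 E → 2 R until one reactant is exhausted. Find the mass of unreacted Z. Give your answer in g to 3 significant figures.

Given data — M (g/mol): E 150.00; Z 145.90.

2.33 g

n(Z) = 0.04640 mol
n(E) = 9.120 / 150.00 = 0.06080 mol
n/ν → Z: 0.04640, E: 0.03040; E is limiting.
Z consumed = (1/2) × 0.06080 = 0.03040 mol
Z remaining = 0.04640 − 0.03040 = 0.01600 mol
mass = 0.01600 × 145.90 = 2.334 g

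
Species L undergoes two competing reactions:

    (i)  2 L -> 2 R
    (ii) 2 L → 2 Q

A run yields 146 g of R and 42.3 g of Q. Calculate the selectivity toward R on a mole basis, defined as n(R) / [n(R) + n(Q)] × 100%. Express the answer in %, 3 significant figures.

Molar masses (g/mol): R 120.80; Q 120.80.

77.5 %

n(R) = 146 / 120.80 = 1.209 mol
n(Q) = 42.3 / 120.80 = 0.3502 mol
selectivity = 1.209/(1.209+0.3502) × 100 = 77.54 %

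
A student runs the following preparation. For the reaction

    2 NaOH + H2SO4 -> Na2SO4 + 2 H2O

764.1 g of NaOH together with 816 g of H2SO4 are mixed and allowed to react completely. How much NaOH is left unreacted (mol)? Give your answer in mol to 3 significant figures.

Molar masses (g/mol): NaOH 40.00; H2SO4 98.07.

n(NaOH) = 764.1 / 40.00 = 19.10 mol
n(H2SO4) = 816.0 / 98.07 = 8.321 mol
n/ν for NaOH = 19.10/2 = 9.550
n/ν for H2SO4 = 8.321/1 = 8.321
Smallest n/ν is H2SO4 → limiting reagent.
NaOH consumed = (2/1) × 8.321 = 16.64 mol
NaOH remaining = 19.10 − 16.64 = 2.460 mol

2.46 mol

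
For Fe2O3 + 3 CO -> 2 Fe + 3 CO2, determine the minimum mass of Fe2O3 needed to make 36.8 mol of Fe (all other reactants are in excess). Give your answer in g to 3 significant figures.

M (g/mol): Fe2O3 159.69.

n(Fe) = 36.80 mol
n(Fe2O3) = (1/2) × 36.80 = 18.40 mol
mass = 18.40 × 159.69 = 2938 g

2940 g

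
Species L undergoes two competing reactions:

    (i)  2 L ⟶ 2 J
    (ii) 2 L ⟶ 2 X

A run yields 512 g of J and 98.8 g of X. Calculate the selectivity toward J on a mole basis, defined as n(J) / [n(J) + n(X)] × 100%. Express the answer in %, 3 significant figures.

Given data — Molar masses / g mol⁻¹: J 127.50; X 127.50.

83.8 %

n(J) = 512 / 127.50 = 4.016 mol
n(X) = 98.8 / 127.50 = 0.7749 mol
selectivity = 4.016/(4.016+0.7749) × 100 = 83.83 %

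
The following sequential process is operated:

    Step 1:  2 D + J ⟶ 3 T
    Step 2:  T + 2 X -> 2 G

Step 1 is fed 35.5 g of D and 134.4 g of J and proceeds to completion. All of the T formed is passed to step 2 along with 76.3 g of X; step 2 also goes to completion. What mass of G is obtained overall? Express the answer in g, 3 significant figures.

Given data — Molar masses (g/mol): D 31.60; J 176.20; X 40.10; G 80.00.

152 g

Step 1:
n(D) = 35.50 / 31.60 = 1.123 mol
n(J) = 134.4 / 176.20 = 0.7628 mol
n/ν for D = 1.123/2 = 0.5615
n/ν for J = 0.7628/1 = 0.7628
Smallest n/ν is D → limiting reagent.
n(T) produced = (3/2) × 1.123 = 1.685 mol
Step 2:
n(T) available = 1.685 mol
n(X) = 76.30 / 40.10 = 1.903 mol
n/ν for T = 1.685/1 = 1.685
n/ν for X = 1.903/2 = 0.9515
Smallest n/ν is X → limiting reagent.
n(G) = (2/2) × 1.903 = 1.903 mol
mass = 1.903 × 80.00 = 152.2 g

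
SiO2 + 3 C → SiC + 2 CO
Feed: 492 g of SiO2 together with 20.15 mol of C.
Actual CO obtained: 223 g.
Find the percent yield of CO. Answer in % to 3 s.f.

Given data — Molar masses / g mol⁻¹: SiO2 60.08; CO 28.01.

59.3 %

n(SiO2) = 492.0 / 60.08 = 8.189 mol
n(C) = 20.15 mol
n/ν for SiO2 = 8.189/1 = 8.189
n/ν for C = 20.15/3 = 6.717
Smallest n/ν is C → limiting reagent.
theoretical n(CO) = (2/3) × 20.15 = 13.43 mol → 376.2 g
% yield = 223 / 376.2 × 100 = 59.28 %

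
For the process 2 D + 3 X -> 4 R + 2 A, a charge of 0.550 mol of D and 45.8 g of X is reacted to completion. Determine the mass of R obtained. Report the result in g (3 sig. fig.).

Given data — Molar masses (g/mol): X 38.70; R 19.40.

21.3 g

n(D) = 0.5500 mol
n(X) = 45.80 / 38.70 = 1.183 mol
n/ν → D: 0.2750, X: 0.3943; D is limiting.
n(R) = (4/2) × 0.5500 = 1.100 mol
mass = 1.100 × 19.40 = 21.34 g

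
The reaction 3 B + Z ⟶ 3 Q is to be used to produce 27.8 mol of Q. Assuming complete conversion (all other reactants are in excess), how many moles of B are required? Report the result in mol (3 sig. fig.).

27.8 mol

n(Q) = 27.80 mol
n(B) = (3/3) × 27.80 = 27.80 mol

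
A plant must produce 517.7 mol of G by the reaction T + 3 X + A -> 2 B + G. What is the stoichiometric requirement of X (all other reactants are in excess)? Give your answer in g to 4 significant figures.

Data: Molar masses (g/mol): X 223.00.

n(G) = 517.7 mol
n(X) = (3/1) × 517.7 = 1553 mol
mass = 1553 × 223.00 = 346300 g

346300 g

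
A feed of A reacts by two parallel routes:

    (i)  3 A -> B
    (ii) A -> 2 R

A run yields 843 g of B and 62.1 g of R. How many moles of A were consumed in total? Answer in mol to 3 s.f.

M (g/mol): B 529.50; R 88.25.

n(B) = 843 / 529.50 = 1.592 mol
n(R) = 62.1 / 88.25 = 0.7037 mol
n(A) via (i) = (3/1)×1.592 = 4.776 mol
n(A) via (ii) = (1/2)×0.7037 = 0.3519 mol
total n(A) = 4.776 + 0.3519 = 5.128 mol

5.13 mol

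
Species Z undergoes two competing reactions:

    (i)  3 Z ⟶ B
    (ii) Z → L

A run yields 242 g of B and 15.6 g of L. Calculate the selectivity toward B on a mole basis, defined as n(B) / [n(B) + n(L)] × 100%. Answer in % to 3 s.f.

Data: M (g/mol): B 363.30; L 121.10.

83.8 %

n(B) = 242 / 363.30 = 0.6661 mol
n(L) = 15.6 / 121.10 = 0.1288 mol
selectivity = 0.6661/(0.6661+0.1288) × 100 = 83.80 %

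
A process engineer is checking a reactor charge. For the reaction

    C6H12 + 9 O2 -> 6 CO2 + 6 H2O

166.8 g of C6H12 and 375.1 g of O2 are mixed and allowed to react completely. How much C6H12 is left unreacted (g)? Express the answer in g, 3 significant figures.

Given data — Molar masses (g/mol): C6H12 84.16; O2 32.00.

n(C6H12) = 166.8 / 84.16 = 1.982 mol
n(O2) = 375.1 / 32.00 = 11.72 mol
n/ν for C6H12 = 1.982/1 = 1.982
n/ν for O2 = 11.72/9 = 1.302
Smallest n/ν is O2 → limiting reagent.
C6H12 consumed = (1/9) × 11.72 = 1.302 mol
C6H12 remaining = 1.982 − 1.302 = 0.6800 mol
mass = 0.6800 × 84.16 = 57.23 g

57.2 g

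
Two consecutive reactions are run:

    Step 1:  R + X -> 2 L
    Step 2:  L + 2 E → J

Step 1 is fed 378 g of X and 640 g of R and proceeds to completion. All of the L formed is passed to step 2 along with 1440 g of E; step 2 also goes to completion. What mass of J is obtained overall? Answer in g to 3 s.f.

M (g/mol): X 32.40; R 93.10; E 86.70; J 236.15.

1960 g

Step 1:
n(X) = 378.0 / 32.40 = 11.67 mol
n(R) = 640.0 / 93.10 = 6.874 mol
n/ν for X = 11.67/1 = 11.67
n/ν for R = 6.874/1 = 6.874
Smallest n/ν is R → limiting reagent.
n(L) produced = (2/1) × 6.874 = 13.75 mol
Step 2:
n(L) available = 13.75 mol
n(E) = 1440 / 86.70 = 16.61 mol
n/ν for L = 13.75/1 = 13.75
n/ν for E = 16.61/2 = 8.305
Smallest n/ν is E → limiting reagent.
n(J) = (1/2) × 16.61 = 8.305 mol
mass = 8.305 × 236.15 = 1961 g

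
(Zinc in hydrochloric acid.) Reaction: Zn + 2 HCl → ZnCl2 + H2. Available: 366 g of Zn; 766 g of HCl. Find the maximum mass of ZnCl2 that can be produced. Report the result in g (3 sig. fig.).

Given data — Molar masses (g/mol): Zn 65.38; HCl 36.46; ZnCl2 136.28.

n(Zn) = 366.0 / 65.38 = 5.598 mol
n(HCl) = 766.0 / 36.46 = 21.01 mol
n/ν for Zn = 5.598/1 = 5.598
n/ν for HCl = 21.01/2 = 10.51
Smallest n/ν is Zn → limiting reagent.
n(ZnCl2) = (1/1) × 5.598 = 5.598 mol
mass = 5.598 × 136.28 = 762.9 g

763 g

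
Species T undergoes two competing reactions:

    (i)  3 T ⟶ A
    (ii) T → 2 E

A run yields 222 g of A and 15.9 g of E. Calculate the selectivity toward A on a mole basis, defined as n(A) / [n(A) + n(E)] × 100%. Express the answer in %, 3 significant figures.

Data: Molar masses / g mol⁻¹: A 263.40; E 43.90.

n(A) = 222 / 263.40 = 0.8428 mol
n(E) = 15.9 / 43.90 = 0.3622 mol
selectivity = 0.8428/(0.8428+0.3622) × 100 = 69.94 %

69.9 %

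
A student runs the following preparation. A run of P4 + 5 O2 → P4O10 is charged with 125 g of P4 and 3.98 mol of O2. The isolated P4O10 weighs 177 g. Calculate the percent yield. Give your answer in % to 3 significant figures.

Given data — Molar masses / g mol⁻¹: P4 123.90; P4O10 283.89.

n(P4) = 125.0 / 123.90 = 1.009 mol
n(O2) = 3.980 mol
n/ν for P4 = 1.009/1 = 1.009
n/ν for O2 = 3.980/5 = 0.7960
Smallest n/ν is O2 → limiting reagent.
theoretical n(P4O10) = (1/5) × 3.980 = 0.7960 mol → 226.0 g
% yield = 177 / 226.0 × 100 = 78.32 %

78.3 %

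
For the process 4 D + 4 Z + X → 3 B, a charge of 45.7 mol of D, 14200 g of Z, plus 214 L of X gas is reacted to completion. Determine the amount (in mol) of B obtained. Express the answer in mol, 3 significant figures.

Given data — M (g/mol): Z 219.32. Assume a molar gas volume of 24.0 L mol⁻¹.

26.8 mol

n(D) = 45.70 mol
n(Z) = 14200 / 219.32 = 64.75 mol
n(X) = 214.0 / 24.0 = 8.917 mol
n/ν → D: 11.43, Z: 16.19, X: 8.917; X is limiting.
n(B) = (3/1) × 8.917 = 26.75 mol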